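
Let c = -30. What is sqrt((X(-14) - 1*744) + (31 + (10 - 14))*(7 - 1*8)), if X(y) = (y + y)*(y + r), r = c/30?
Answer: 3*I*sqrt(39) ≈ 18.735*I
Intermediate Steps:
r = -1 (r = -30/30 = -30*1/30 = -1)
X(y) = 2*y*(-1 + y) (X(y) = (y + y)*(y - 1) = (2*y)*(-1 + y) = 2*y*(-1 + y))
sqrt((X(-14) - 1*744) + (31 + (10 - 14))*(7 - 1*8)) = sqrt((2*(-14)*(-1 - 14) - 1*744) + (31 + (10 - 14))*(7 - 1*8)) = sqrt((2*(-14)*(-15) - 744) + (31 - 4)*(7 - 8)) = sqrt((420 - 744) + 27*(-1)) = sqrt(-324 - 27) = sqrt(-351) = 3*I*sqrt(39)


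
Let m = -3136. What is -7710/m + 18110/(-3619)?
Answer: -2063605/810656 ≈ -2.5456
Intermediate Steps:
-7710/m + 18110/(-3619) = -7710/(-3136) + 18110/(-3619) = -7710*(-1/3136) + 18110*(-1/3619) = 3855/1568 - 18110/3619 = -2063605/810656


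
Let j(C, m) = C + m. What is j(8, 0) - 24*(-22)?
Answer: 536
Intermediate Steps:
j(8, 0) - 24*(-22) = (8 + 0) - 24*(-22) = 8 + 528 = 536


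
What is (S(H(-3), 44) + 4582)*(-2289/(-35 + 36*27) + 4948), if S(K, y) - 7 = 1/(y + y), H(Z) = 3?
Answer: 1871356872171/82456 ≈ 2.2695e+7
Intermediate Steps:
S(K, y) = 7 + 1/(2*y) (S(K, y) = 7 + 1/(y + y) = 7 + 1/(2*y))
(S(H(-3), 44) + 4582)*(-2289/(-35 + 36*27) + 4948) = ((7 + (½)/44) + 4582)*(-2289/(-35 + 36*27) + 4948) = ((7 + (½)*(1/44)) + 4582)*(-2289/(-35 + 972) + 4948) = ((7 + 1/88) + 4582)*(-2289/937 + 4948) = (617/88 + 4582)*(-2289*1/937 + 4948) = 403833*(-2289/937 + 4948)/88 = (403833/88)*(4633987/937) = 1871356872171/82456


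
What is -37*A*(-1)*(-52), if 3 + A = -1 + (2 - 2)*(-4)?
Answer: 7696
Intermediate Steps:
A = -4 (A = -3 + (-1 + (2 - 2)*(-4)) = -3 + (-1 + 0*(-4)) = -3 + (-1 + 0) = -3 - 1 = -4)
-37*A*(-1)*(-52) = -(-148)*(-1)*(-52) = -37*4*(-52) = -148*(-52) = 7696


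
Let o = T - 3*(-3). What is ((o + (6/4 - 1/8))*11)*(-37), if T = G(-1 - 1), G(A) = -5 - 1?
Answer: -14245/8 ≈ -1780.6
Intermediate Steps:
G(A) = -6
T = -6
o = 3 (o = -6 - 3*(-3) = -6 + 9 = 3)
((o + (6/4 - 1/8))*11)*(-37) = ((3 + (6/4 - 1/8))*11)*(-37) = ((3 + (6*(¼) - 1*⅛))*11)*(-37) = ((3 + (3/2 - ⅛))*11)*(-37) = ((3 + 11/8)*11)*(-37) = ((35/8)*11)*(-37) = (385/8)*(-37) = -14245/8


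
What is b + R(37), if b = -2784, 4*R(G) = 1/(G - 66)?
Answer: -322945/116 ≈ -2784.0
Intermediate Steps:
R(G) = 1/(4*(-66 + G)) (R(G) = 1/(4*(G - 66)) = 1/(4*(-66 + G)))
b + R(37) = -2784 + 1/(4*(-66 + 37)) = -2784 + (¼)/(-29) = -2784 + (¼)*(-1/29) = -2784 - 1/116 = -322945/116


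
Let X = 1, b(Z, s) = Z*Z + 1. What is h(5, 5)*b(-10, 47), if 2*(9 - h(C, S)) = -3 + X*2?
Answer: 1919/2 ≈ 959.50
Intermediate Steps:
b(Z, s) = 1 + Z² (b(Z, s) = Z² + 1 = 1 + Z²)
h(C, S) = 19/2 (h(C, S) = 9 - (-3 + 1*2)/2 = 9 - (-3 + 2)/2 = 9 - ½*(-1) = 9 + ½ = 19/2)
h(5, 5)*b(-10, 47) = 19*(1 + (-10)²)/2 = 19*(1 + 100)/2 = (19/2)*101 = 1919/2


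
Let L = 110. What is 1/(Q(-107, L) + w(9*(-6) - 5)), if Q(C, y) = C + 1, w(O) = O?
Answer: -1/165 ≈ -0.0060606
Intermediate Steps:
Q(C, y) = 1 + C
1/(Q(-107, L) + w(9*(-6) - 5)) = 1/((1 - 107) + (9*(-6) - 5)) = 1/(-106 + (-54 - 5)) = 1/(-106 - 59) = 1/(-165) = -1/165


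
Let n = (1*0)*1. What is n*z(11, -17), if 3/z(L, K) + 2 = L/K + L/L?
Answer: 0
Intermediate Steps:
n = 0 (n = 0*1 = 0)
z(L, K) = 3/(-1 + L/K) (z(L, K) = 3/(-2 + (L/K + L/L)) = 3/(-2 + (L/K + 1)) = 3/(-2 + (1 + L/K)) = 3/(-1 + L/K))
n*z(11, -17) = 0*(-3*(-17)/(-17 - 1*11)) = 0*(-3*(-17)/(-17 - 11)) = 0*(-3*(-17)/(-28)) = 0*(-3*(-17)*(-1/28)) = 0*(-51/28) = 0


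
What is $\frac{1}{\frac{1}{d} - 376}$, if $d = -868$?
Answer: $- \frac{868}{326369} \approx -0.0026596$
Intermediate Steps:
$\frac{1}{\frac{1}{d} - 376} = \frac{1}{\frac{1}{-868} - 376} = \frac{1}{- \frac{1}{868} - 376} = \frac{1}{- \frac{326369}{868}} = - \frac{868}{326369}$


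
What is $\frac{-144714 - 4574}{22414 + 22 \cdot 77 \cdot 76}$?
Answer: $- \frac{74644}{75579} \approx -0.98763$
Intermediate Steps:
$\frac{-144714 - 4574}{22414 + 22 \cdot 77 \cdot 76} = - \frac{149288}{22414 + 1694 \cdot 76} = - \frac{149288}{22414 + 128744} = - \frac{149288}{151158} = \left(-149288\right) \frac{1}{151158} = - \frac{74644}{75579}$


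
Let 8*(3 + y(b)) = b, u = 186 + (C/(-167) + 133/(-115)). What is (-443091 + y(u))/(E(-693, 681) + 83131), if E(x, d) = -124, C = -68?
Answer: -22691134807/4251065160 ≈ -5.3378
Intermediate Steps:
u = 3557739/19205 (u = 186 + (-68/(-167) + 133/(-115)) = 186 + (-68*(-1/167) + 133*(-1/115)) = 186 + (68/167 - 133/115) = 186 - 14391/19205 = 3557739/19205 ≈ 185.25)
y(b) = -3 + b/8
(-443091 + y(u))/(E(-693, 681) + 83131) = (-443091 + (-3 + (⅛)*(3557739/19205)))/(-124 + 83131) = (-443091 + (-3 + 3557739/153640))/83007 = (-443091 + 3096819/153640)*(1/83007) = -68073404421/153640*1/83007 = -22691134807/4251065160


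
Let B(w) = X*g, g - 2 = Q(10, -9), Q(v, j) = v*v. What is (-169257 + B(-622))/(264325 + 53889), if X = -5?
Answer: -13059/24478 ≈ -0.53350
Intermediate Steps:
Q(v, j) = v²
g = 102 (g = 2 + 10² = 2 + 100 = 102)
B(w) = -510 (B(w) = -5*102 = -510)
(-169257 + B(-622))/(264325 + 53889) = (-169257 - 510)/(264325 + 53889) = -169767/318214 = -169767*1/318214 = -13059/24478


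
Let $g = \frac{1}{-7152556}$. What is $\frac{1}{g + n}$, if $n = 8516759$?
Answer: $\frac{7152556}{60916595686003} \approx 1.1742 \cdot 10^{-7}$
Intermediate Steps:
$g = - \frac{1}{7152556} \approx -1.3981 \cdot 10^{-7}$
$\frac{1}{g + n} = \frac{1}{- \frac{1}{7152556} + 8516759} = \frac{1}{\frac{60916595686003}{7152556}} = \frac{7152556}{60916595686003}$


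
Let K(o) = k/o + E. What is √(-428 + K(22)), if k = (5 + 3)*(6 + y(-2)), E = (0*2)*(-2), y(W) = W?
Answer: 2*I*√12903/11 ≈ 20.653*I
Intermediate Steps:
E = 0 (E = 0*(-2) = 0)
k = 32 (k = (5 + 3)*(6 - 2) = 8*4 = 32)
K(o) = 32/o (K(o) = 32/o + 0 = 32/o)
√(-428 + K(22)) = √(-428 + 32/22) = √(-428 + 32*(1/22)) = √(-428 + 16/11) = √(-4692/11) = 2*I*√12903/11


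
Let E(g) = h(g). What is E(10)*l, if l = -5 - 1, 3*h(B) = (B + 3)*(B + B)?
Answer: -520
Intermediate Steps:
h(B) = 2*B*(3 + B)/3 (h(B) = ((B + 3)*(B + B))/3 = ((3 + B)*(2*B))/3 = (2*B*(3 + B))/3 = 2*B*(3 + B)/3)
E(g) = 2*g*(3 + g)/3
l = -6
E(10)*l = ((⅔)*10*(3 + 10))*(-6) = ((⅔)*10*13)*(-6) = (260/3)*(-6) = -520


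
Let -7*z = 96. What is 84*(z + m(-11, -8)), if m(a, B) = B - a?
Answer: -900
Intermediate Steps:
z = -96/7 (z = -⅐*96 = -96/7 ≈ -13.714)
84*(z + m(-11, -8)) = 84*(-96/7 + (-8 - 1*(-11))) = 84*(-96/7 + (-8 + 11)) = 84*(-96/7 + 3) = 84*(-75/7) = -900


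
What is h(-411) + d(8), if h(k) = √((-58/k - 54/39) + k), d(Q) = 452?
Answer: 452 + I*√11768582631/5343 ≈ 452.0 + 20.304*I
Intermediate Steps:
h(k) = √(-18/13 + k - 58/k) (h(k) = √((-58/k - 54*1/39) + k) = √((-58/k - 18/13) + k) = √((-18/13 - 58/k) + k) = √(-18/13 + k - 58/k))
h(-411) + d(8) = √(-234 - 9802/(-411) + 169*(-411))/13 + 452 = √(-234 - 9802*(-1/411) - 69459)/13 + 452 = √(-234 + 9802/411 - 69459)/13 + 452 = √(-28634021/411)/13 + 452 = (I*√11768582631/411)/13 + 452 = I*√11768582631/5343 + 452 = 452 + I*√11768582631/5343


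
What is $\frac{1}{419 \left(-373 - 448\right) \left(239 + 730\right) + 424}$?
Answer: $- \frac{1}{333334607} \approx -3.0 \cdot 10^{-9}$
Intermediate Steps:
$\frac{1}{419 \left(-373 - 448\right) \left(239 + 730\right) + 424} = \frac{1}{419 \left(\left(-821\right) 969\right) + 424} = \frac{1}{419 \left(-795549\right) + 424} = \frac{1}{-333335031 + 424} = \frac{1}{-333334607} = - \frac{1}{333334607}$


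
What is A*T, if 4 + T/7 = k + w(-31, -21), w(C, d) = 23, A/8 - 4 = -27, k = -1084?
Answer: 1371720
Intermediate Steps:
A = -184 (A = 32 + 8*(-27) = 32 - 216 = -184)
T = -7455 (T = -28 + 7*(-1084 + 23) = -28 + 7*(-1061) = -28 - 7427 = -7455)
A*T = -184*(-7455) = 1371720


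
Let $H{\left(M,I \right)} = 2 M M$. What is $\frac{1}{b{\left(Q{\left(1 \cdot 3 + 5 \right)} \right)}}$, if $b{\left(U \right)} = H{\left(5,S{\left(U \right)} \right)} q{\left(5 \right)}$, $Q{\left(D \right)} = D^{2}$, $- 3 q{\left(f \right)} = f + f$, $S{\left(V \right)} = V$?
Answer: $- \frac{3}{500} \approx -0.006$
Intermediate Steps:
$q{\left(f \right)} = - \frac{2 f}{3}$ ($q{\left(f \right)} = - \frac{f + f}{3} = - \frac{2 f}{3}$)
$H{\left(M,I \right)} = 2 M^{2}$
$b{\left(U \right)} = - \frac{500}{3}$ ($b{\left(U \right)} = 2 \cdot 5^{2} \left(\left(- \frac{2}{3}\right) 5\right) = 2 \cdot 25 \left(- \frac{10}{3}\right) = 50 \left(- \frac{10}{3}\right) = - \frac{500}{3}$)
$\frac{1}{b{\left(Q{\left(1 \cdot 3 + 5 \right)} \right)}} = \frac{1}{- \frac{500}{3}} = - \frac{3}{500}$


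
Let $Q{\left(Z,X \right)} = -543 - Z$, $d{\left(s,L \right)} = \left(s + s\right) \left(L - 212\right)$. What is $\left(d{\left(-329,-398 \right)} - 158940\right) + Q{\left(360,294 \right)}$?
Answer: $241537$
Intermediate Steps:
$d{\left(s,L \right)} = 2 s \left(-212 + L\right)$
$\left(d{\left(-329,-398 \right)} - 158940\right) + Q{\left(360,294 \right)} = \left(2 \left(-329\right) \left(-212 - 398\right) - 158940\right) - 903 = \left(2 \left(-329\right) \left(-610\right) - 158940\right) - 903 = \left(401380 - 158940\right) - 903 = 242440 - 903 = 241537$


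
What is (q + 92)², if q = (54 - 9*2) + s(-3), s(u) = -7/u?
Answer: 152881/9 ≈ 16987.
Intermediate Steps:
q = 115/3 (q = (54 - 9*2) - 7/(-3) = (54 - 18) - 7*(-⅓) = 36 + 7/3 = 115/3 ≈ 38.333)
(q + 92)² = (115/3 + 92)² = (391/3)² = 152881/9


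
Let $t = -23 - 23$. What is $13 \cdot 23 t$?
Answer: $-13754$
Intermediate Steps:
$t = -46$ ($t = -23 - 23 = -46$)
$13 \cdot 23 t = 13 \cdot 23 \left(-46\right) = 299 \left(-46\right) = -13754$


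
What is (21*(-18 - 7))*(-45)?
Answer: 23625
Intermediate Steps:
(21*(-18 - 7))*(-45) = (21*(-25))*(-45) = -525*(-45) = 23625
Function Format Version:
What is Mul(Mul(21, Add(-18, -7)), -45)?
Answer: 23625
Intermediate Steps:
Mul(Mul(21, Add(-18, -7)), -45) = Mul(Mul(21, -25), -45) = Mul(-525, -45) = 23625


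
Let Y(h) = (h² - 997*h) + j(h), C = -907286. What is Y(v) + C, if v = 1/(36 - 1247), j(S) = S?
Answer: -1330552765849/1466521 ≈ -9.0729e+5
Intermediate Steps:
v = -1/1211 (v = 1/(-1211) = -1/1211 ≈ -0.00082576)
Y(h) = h² - 996*h (Y(h) = (h² - 997*h) + h = h² - 996*h)
Y(v) + C = -(-996 - 1/1211)/1211 - 907286 = -1/1211*(-1206157/1211) - 907286 = 1206157/1466521 - 907286 = -1330552765849/1466521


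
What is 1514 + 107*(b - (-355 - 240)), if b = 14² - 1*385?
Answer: 44956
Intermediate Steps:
b = -189 (b = 196 - 385 = -189)
1514 + 107*(b - (-355 - 240)) = 1514 + 107*(-189 - (-355 - 240)) = 1514 + 107*(-189 - 1*(-595)) = 1514 + 107*(-189 + 595) = 1514 + 107*406 = 1514 + 43442 = 44956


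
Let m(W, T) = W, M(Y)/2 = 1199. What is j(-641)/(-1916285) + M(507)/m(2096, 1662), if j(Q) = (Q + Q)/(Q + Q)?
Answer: 2297624667/2008266680 ≈ 1.1441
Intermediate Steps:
j(Q) = 1 (j(Q) = (2*Q)/((2*Q)) = (2*Q)*(1/(2*Q)) = 1)
M(Y) = 2398 (M(Y) = 2*1199 = 2398)
j(-641)/(-1916285) + M(507)/m(2096, 1662) = 1/(-1916285) + 2398/2096 = 1*(-1/1916285) + 2398*(1/2096) = -1/1916285 + 1199/1048 = 2297624667/2008266680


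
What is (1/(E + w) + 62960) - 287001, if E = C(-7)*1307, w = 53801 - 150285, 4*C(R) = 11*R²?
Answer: -71365348013/318537 ≈ -2.2404e+5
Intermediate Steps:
C(R) = 11*R²/4 (C(R) = (11*R²)/4 = 11*R²/4)
w = -96484
E = 704473/4 (E = ((11/4)*(-7)²)*1307 = ((11/4)*49)*1307 = (539/4)*1307 = 704473/4 ≈ 1.7612e+5)
(1/(E + w) + 62960) - 287001 = (1/(704473/4 - 96484) + 62960) - 287001 = (1/(318537/4) + 62960) - 287001 = (4/318537 + 62960) - 287001 = 20055089524/318537 - 287001 = -71365348013/318537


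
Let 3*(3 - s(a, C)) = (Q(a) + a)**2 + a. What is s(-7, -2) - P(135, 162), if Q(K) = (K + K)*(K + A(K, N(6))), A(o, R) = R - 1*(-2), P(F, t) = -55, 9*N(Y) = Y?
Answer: -24292/27 ≈ -899.70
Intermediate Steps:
N(Y) = Y/9
A(o, R) = 2 + R (A(o, R) = R + 2 = 2 + R)
Q(K) = 2*K*(8/3 + K) (Q(K) = (K + K)*(K + (2 + (1/9)*6)) = (2*K)*(K + (2 + 2/3)) = (2*K)*(K + 8/3) = (2*K)*(8/3 + K) = 2*K*(8/3 + K))
s(a, C) = 3 - a/3 - (a + 2*a*(8 + 3*a)/3)**2/3 (s(a, C) = 3 - ((2*a*(8 + 3*a)/3 + a)**2 + a)/3 = 3 - ((a + 2*a*(8 + 3*a)/3)**2 + a)/3 = 3 - (a + (a + 2*a*(8 + 3*a)/3)**2)/3 = 3 + (-a/3 - (a + 2*a*(8 + 3*a)/3)**2/3) = 3 - a/3 - (a + 2*a*(8 + 3*a)/3)**2/3)
s(-7, -2) - P(135, 162) = (3 - 1/3*(-7) - 1/27*(-7)**2*(19 + 6*(-7))**2) - 1*(-55) = (3 + 7/3 - 1/27*49*(19 - 42)**2) + 55 = (3 + 7/3 - 1/27*49*(-23)**2) + 55 = (3 + 7/3 - 1/27*49*529) + 55 = (3 + 7/3 - 25921/27) + 55 = -25777/27 + 55 = -24292/27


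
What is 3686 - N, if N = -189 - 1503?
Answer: 5378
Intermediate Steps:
N = -1692
3686 - N = 3686 - 1*(-1692) = 3686 + 1692 = 5378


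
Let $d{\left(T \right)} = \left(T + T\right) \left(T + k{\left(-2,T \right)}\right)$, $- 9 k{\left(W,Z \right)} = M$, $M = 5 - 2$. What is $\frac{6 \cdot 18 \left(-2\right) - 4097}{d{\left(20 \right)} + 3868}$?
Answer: $- \frac{12939}{13964} \approx -0.9266$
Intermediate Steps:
$M = 3$
$k{\left(W,Z \right)} = - \frac{1}{3}$ ($k{\left(W,Z \right)} = \left(- \frac{1}{9}\right) 3 = - \frac{1}{3}$)
$d{\left(T \right)} = 2 T \left(- \frac{1}{3} + T\right)$ ($d{\left(T \right)} = \left(T + T\right) \left(T - \frac{1}{3}\right) = 2 T \left(- \frac{1}{3} + T\right)$)
$\frac{6 \cdot 18 \left(-2\right) - 4097}{d{\left(20 \right)} + 3868} = \frac{6 \cdot 18 \left(-2\right) - 4097}{\frac{2}{3} \cdot 20 \left(-1 + 3 \cdot 20\right) + 3868} = \frac{108 \left(-2\right) - 4097}{\frac{2}{3} \cdot 20 \left(-1 + 60\right) + 3868} = \frac{-216 - 4097}{\frac{2}{3} \cdot 20 \cdot 59 + 3868} = - \frac{4313}{\frac{2360}{3} + 3868} = - \frac{4313}{\frac{13964}{3}} = \left(-4313\right) \frac{3}{13964} = - \frac{12939}{13964}$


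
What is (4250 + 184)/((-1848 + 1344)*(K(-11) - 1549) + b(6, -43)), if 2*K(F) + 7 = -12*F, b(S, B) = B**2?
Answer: 4434/751045 ≈ 0.0059038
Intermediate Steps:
K(F) = -7/2 - 6*F (K(F) = -7/2 + (-12*F)/2 = -7/2 - 6*F)
(4250 + 184)/((-1848 + 1344)*(K(-11) - 1549) + b(6, -43)) = (4250 + 184)/((-1848 + 1344)*((-7/2 - 6*(-11)) - 1549) + (-43)**2) = 4434/(-504*((-7/2 + 66) - 1549) + 1849) = 4434/(-504*(125/2 - 1549) + 1849) = 4434/(-504*(-2973/2) + 1849) = 4434/(749196 + 1849) = 4434/751045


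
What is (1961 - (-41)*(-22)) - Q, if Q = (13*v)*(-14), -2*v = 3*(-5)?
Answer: 2424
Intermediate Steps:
v = 15/2 (v = -3*(-5)/2 = -½*(-15) = 15/2 ≈ 7.5000)
Q = -1365 (Q = (13*(15/2))*(-14) = (195/2)*(-14) = -1365)
(1961 - (-41)*(-22)) - Q = (1961 - (-41)*(-22)) - 1*(-1365) = (1961 - 1*902) + 1365 = (1961 - 902) + 1365 = 1059 + 1365 = 2424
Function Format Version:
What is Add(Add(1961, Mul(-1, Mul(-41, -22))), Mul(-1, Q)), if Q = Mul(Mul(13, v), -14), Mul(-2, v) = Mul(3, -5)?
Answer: 2424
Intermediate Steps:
v = Rational(15, 2) (v = Mul(Rational(-1, 2), Mul(3, -5)) = Mul(Rational(-1, 2), -15) = Rational(15, 2) ≈ 7.5000)
Q = -1365 (Q = Mul(Mul(13, Rational(15, 2)), -14) = Mul(Rational(195, 2), -14) = -1365)
Add(Add(1961, Mul(-1, Mul(-41, -22))), Mul(-1, Q)) = Add(Add(1961, Mul(-1, Mul(-41, -22))), Mul(-1, -1365)) = Add(Add(1961, Mul(-1, 902)), 1365) = Add(Add(1961, -902), 1365) = Add(1059, 1365) = 2424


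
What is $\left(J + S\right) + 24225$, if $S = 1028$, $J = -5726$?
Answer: $19527$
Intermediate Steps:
$\left(J + S\right) + 24225 = \left(-5726 + 1028\right) + 24225 = -4698 + 24225 = 19527$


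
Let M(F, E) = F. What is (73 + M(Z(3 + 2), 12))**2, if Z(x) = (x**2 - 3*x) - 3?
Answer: 6400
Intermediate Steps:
Z(x) = -3 + x**2 - 3*x
(73 + M(Z(3 + 2), 12))**2 = (73 + (-3 + (3 + 2)**2 - 3*(3 + 2)))**2 = (73 + (-3 + 5**2 - 3*5))**2 = (73 + (-3 + 25 - 15))**2 = (73 + 7)**2 = 80**2 = 6400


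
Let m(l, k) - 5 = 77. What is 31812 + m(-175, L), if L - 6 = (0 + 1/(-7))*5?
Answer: 31894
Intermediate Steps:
L = 37/7 (L = 6 + (0 + 1/(-7))*5 = 6 + (0 - ⅐)*5 = 6 - ⅐*5 = 6 - 5/7 = 37/7 ≈ 5.2857)
m(l, k) = 82 (m(l, k) = 5 + 77 = 82)
31812 + m(-175, L) = 31812 + 82 = 31894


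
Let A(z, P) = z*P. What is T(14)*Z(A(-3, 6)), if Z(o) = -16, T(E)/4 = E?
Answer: -896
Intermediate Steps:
T(E) = 4*E
A(z, P) = P*z
T(14)*Z(A(-3, 6)) = (4*14)*(-16) = 56*(-16) = -896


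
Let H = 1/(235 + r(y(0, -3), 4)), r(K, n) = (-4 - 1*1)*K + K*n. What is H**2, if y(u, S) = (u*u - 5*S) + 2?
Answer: 1/47524 ≈ 2.1042e-5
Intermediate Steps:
y(u, S) = 2 + u**2 - 5*S (y(u, S) = (u**2 - 5*S) + 2 = 2 + u**2 - 5*S)
r(K, n) = -5*K + K*n (r(K, n) = (-4 - 1)*K + K*n = -5*K + K*n)
H = 1/218 (H = 1/(235 + (2 + 0**2 - 5*(-3))*(-5 + 4)) = 1/(235 + (2 + 0 + 15)*(-1)) = 1/(235 + 17*(-1)) = 1/(235 - 17) = 1/218 ≈ 0.0045872)
H**2 = (1/218)**2 = 1/47524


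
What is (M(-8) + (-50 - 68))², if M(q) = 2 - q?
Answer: 11664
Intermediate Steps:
(M(-8) + (-50 - 68))² = ((2 - 1*(-8)) + (-50 - 68))² = ((2 + 8) - 118)² = (10 - 118)² = (-108)² = 11664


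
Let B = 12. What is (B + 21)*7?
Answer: 231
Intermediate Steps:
(B + 21)*7 = (12 + 21)*7 = 33*7 = 231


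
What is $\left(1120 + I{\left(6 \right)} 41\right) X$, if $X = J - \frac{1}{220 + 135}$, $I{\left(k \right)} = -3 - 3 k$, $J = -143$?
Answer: $- \frac{13148394}{355} \approx -37038.0$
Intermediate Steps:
$X = - \frac{50766}{355}$ ($X = -143 - \frac{1}{220 + 135} = -143 - \frac{1}{355} = - \frac{50766}{355} \approx -143.0$)
$\left(1120 + I{\left(6 \right)} 41\right) X = \left(1120 + \left(-3 - 18\right) 41\right) \left(- \frac{50766}{355}\right) = \left(1120 - 861\right) \left(- \frac{50766}{355}\right) = 259 \left(- \frac{50766}{355}\right) = - \frac{13148394}{355}$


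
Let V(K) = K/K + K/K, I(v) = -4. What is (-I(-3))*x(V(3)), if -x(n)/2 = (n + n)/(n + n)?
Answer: -8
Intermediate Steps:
V(K) = 2 (V(K) = 1 + 1 = 2)
x(n) = -2 (x(n) = -2*(n + n)/(n + n) = -2*2*n/(2*n) = -2*2*n*1/(2*n) = -2*1 = -2)
(-I(-3))*x(V(3)) = -1*(-4)*(-2) = 4*(-2) = -8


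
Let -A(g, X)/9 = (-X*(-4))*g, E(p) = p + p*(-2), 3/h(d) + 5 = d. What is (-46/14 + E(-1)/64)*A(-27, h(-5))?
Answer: 213597/224 ≈ 953.56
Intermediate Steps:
h(d) = 3/(-5 + d)
E(p) = -p (E(p) = p - 2*p = -p)
A(g, X) = -36*X*g (A(g, X) = -9*(-X*(-4))*g = -9*(-(-4)*X)*g = -9*4*X*g = -36*X*g)
(-46/14 + E(-1)/64)*A(-27, h(-5)) = (-46/14 - 1*(-1)/64)*(-36*3/(-5 - 5)*(-27)) = (-46*1/14 + 1*(1/64))*(-36*3/(-10)*(-27)) = (-23/7 + 1/64)*(-36*3*(-⅒)*(-27)) = -(-13185)*(-3)*(-27)/(112*10) = -1465/448*(-1458/5) = 213597/224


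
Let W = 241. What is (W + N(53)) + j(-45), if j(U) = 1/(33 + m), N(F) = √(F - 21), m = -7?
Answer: 6267/26 + 4*√2 ≈ 246.70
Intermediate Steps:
N(F) = √(-21 + F)
j(U) = 1/26 (j(U) = 1/(33 - 7) = 1/26)
(W + N(53)) + j(-45) = (241 + √(-21 + 53)) + 1/26 = (241 + √32) + 1/26 = (241 + 4*√2) + 1/26 = 6267/26 + 4*√2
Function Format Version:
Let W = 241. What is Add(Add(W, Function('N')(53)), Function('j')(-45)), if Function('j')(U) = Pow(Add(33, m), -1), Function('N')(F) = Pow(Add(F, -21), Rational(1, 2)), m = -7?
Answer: Add(Rational(6267, 26), Mul(4, Pow(2, Rational(1, 2)))) ≈ 246.70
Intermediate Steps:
Function('N')(F) = Pow(Add(-21, F), Rational(1, 2))
Function('j')(U) = Rational(1, 26) (Function('j')(U) = Pow(Add(33, -7), -1) = Pow(26, -1) = Rational(1, 26))
Add(Add(W, Function('N')(53)), Function('j')(-45)) = Add(Add(241, Pow(Add(-21, 53), Rational(1, 2))), Rational(1, 26)) = Add(Add(241, Pow(32, Rational(1, 2))), Rational(1, 26)) = Add(Add(241, Mul(4, Pow(2, Rational(1, 2)))), Rational(1, 26)) = Add(Rational(6267, 26), Mul(4, Pow(2, Rational(1, 2))))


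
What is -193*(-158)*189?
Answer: 5763366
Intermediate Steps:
-193*(-158)*189 = 30494*189 = 5763366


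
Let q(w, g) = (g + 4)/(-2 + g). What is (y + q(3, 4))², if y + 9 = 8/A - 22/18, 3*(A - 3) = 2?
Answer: 160000/9801 ≈ 16.325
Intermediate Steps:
A = 11/3 (A = 3 + (⅓)*2 = 3 + ⅔ = 11/3 ≈ 3.6667)
q(w, g) = (4 + g)/(-2 + g)
y = -796/99 (y = -9 + (8/(11/3) - 22/18) = -9 + (8*(3/11) - 22*1/18) = -9 + (24/11 - 11/9) = -9 + 95/99 = -796/99 ≈ -8.0404)
(y + q(3, 4))² = (-796/99 + (4 + 4)/(-2 + 4))² = (-796/99 + 8/2)² = (-796/99 + (½)*8)² = (-796/99 + 4)² = (-400/99)² = 160000/9801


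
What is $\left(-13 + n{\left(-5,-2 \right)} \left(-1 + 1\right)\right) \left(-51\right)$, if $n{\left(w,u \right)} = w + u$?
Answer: $663$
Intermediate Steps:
$n{\left(w,u \right)} = u + w$
$\left(-13 + n{\left(-5,-2 \right)} \left(-1 + 1\right)\right) \left(-51\right) = \left(-13 + \left(-2 - 5\right) \left(-1 + 1\right)\right) \left(-51\right) = \left(-13 - 0\right) \left(-51\right) = \left(-13 + 0\right) \left(-51\right) = \left(-13\right) \left(-51\right) = 663$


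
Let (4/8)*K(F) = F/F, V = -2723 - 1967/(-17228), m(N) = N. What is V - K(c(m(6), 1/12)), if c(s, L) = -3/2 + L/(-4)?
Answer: -46944333/17228 ≈ -2724.9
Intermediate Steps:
c(s, L) = -3/2 - L/4 (c(s, L) = -3*½ + L*(-¼) = -3/2 - L/4)
V = -46909877/17228 (V = -2723 - 1967*(-1/17228) = -2723 + 1967/17228 = -46909877/17228 ≈ -2722.9)
K(F) = 2 (K(F) = 2*(F/F) = 2*1 = 2)
V - K(c(m(6), 1/12)) = -46909877/17228 - 1*2 = -46909877/17228 - 2 = -46944333/17228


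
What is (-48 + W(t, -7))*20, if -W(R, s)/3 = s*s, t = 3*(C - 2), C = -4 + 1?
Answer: -3900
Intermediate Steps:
C = -3
t = -15 (t = 3*(-3 - 2) = 3*(-5) = -15)
W(R, s) = -3*s² (W(R, s) = -3*s*s = -3*s²)
(-48 + W(t, -7))*20 = (-48 - 3*(-7)²)*20 = (-48 - 3*49)*20 = (-48 - 147)*20 = -195*20 = -3900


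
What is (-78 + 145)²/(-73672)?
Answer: -4489/73672 ≈ -0.060932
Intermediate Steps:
(-78 + 145)²/(-73672) = 67²*(-1/73672) = 4489*(-1/73672) = -4489/73672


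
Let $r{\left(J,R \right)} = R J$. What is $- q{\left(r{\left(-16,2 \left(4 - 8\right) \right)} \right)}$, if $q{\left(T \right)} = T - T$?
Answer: $0$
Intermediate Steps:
$r{\left(J,R \right)} = J R$
$q{\left(T \right)} = 0$
$- q{\left(r{\left(-16,2 \left(4 - 8\right) \right)} \right)} = \left(-1\right) 0 = 0$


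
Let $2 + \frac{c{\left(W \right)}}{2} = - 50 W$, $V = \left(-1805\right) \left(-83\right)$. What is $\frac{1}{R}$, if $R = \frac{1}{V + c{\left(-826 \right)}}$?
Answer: $232411$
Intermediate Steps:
$V = 149815$
$c{\left(W \right)} = -4 - 100 W$ ($c{\left(W \right)} = -4 + 2 \left(- 50 W\right) = -4 - 100 W$)
$R = \frac{1}{232411}$ ($R = \frac{1}{149815 - -82596} = \frac{1}{149815 + \left(-4 + 82600\right)} = \frac{1}{149815 + 82596} = \frac{1}{232411} \approx 4.3027 \cdot 10^{-6}$)
$\frac{1}{R} = \frac{1}{\frac{1}{232411}} = 232411$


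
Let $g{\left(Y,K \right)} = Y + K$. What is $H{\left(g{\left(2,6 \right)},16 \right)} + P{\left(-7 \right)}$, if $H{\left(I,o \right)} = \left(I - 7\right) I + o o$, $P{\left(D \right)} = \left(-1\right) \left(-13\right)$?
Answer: $277$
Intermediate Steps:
$g{\left(Y,K \right)} = K + Y$
$P{\left(D \right)} = 13$
$H{\left(I,o \right)} = o^{2} + I \left(-7 + I\right)$ ($H{\left(I,o \right)} = \left(-7 + I\right) I + o^{2} = I \left(-7 + I\right) + o^{2} = o^{2} + I \left(-7 + I\right)$)
$H{\left(g{\left(2,6 \right)},16 \right)} + P{\left(-7 \right)} = \left(\left(6 + 2\right)^{2} + 16^{2} - 7 \left(6 + 2\right)\right) + 13 = \left(8^{2} + 256 - 56\right) + 13 = \left(64 + 256 - 56\right) + 13 = 264 + 13 = 277$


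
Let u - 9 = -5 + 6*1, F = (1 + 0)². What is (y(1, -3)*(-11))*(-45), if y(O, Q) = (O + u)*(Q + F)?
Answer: -10890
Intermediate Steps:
F = 1 (F = 1² = 1)
u = 10 (u = 9 + (-5 + 6*1) = 9 + (-5 + 6) = 9 + 1 = 10)
y(O, Q) = (1 + Q)*(10 + O) (y(O, Q) = (O + 10)*(Q + 1) = (10 + O)*(1 + Q) = (1 + Q)*(10 + O))
(y(1, -3)*(-11))*(-45) = ((10 + 1 + 10*(-3) + 1*(-3))*(-11))*(-45) = ((10 + 1 - 30 - 3)*(-11))*(-45) = -22*(-11)*(-45) = 242*(-45) = -10890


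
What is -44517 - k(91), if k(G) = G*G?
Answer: -52798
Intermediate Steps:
k(G) = G**2
-44517 - k(91) = -44517 - 1*91**2 = -44517 - 1*8281 = -44517 - 8281 = -52798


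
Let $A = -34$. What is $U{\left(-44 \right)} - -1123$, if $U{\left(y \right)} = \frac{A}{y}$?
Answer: $\frac{24723}{22} \approx 1123.8$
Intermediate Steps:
$U{\left(y \right)} = - \frac{34}{y}$
$U{\left(-44 \right)} - -1123 = - \frac{34}{-44} - -1123 = \left(-34\right) \left(- \frac{1}{44}\right) + 1123 = \frac{17}{22} + 1123 = \frac{24723}{22}$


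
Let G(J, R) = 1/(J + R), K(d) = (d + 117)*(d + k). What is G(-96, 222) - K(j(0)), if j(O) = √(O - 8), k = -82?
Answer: 1209853/126 - 70*I*√2 ≈ 9602.0 - 98.995*I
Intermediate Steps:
j(O) = √(-8 + O)
K(d) = (-82 + d)*(117 + d) (K(d) = (d + 117)*(d - 82) = (117 + d)*(-82 + d) = (-82 + d)*(117 + d))
G(-96, 222) - K(j(0)) = 1/(-96 + 222) - (-9594 + (√(-8 + 0))² + 35*√(-8 + 0)) = 1/126 - (-9594 + (√(-8))² + 35*√(-8)) = 1/126 - (-9594 + (2*I*√2)² + 35*(2*I*√2)) = 1/126 - (-9594 - 8 + 70*I*√2) = 1/126 - (-9602 + 70*I*√2) = 1/126 + (9602 - 70*I*√2) = 1209853/126 - 70*I*√2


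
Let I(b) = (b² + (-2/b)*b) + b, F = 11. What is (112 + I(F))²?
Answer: 58564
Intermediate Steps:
I(b) = -2 + b + b² (I(b) = (b² - 2) + b = (-2 + b²) + b = -2 + b + b²)
(112 + I(F))² = (112 + (-2 + 11 + 11²))² = (112 + (-2 + 11 + 121))² = (112 + 130)² = 242² = 58564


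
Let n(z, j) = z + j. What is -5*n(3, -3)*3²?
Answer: 0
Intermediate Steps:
n(z, j) = j + z
-5*n(3, -3)*3² = -5*(-3 + 3)*3² = -5*0*9 = 0*9 = 0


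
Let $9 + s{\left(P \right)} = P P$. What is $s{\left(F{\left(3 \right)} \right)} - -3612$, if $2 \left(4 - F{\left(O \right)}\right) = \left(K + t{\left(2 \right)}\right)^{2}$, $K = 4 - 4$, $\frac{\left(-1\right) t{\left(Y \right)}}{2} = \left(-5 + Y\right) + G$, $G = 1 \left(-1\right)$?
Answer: $4387$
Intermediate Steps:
$G = -1$
$t{\left(Y \right)} = 12 - 2 Y$ ($t{\left(Y \right)} = - 2 \left(\left(-5 + Y\right) - 1\right) = - 2 \left(-6 + Y\right) = 12 - 2 Y$)
$K = 0$ ($K = 4 - 4 = 0$)
$F{\left(O \right)} = -28$ ($F{\left(O \right)} = 4 - \frac{\left(0 + \left(12 - 4\right)\right)^{2}}{2} = 4 - \frac{\left(0 + 8\right)^{2}}{2} = 4 - \frac{8^{2}}{2} = 4 - 32 = -28$)
$s{\left(P \right)} = -9 + P^{2}$ ($s{\left(P \right)} = -9 + P P = -9 + P^{2}$)
$s{\left(F{\left(3 \right)} \right)} - -3612 = \left(-9 + \left(-28\right)^{2}\right) - -3612 = \left(-9 + 784\right) + 3612 = 775 + 3612 = 4387$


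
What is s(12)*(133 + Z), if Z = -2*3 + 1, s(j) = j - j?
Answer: 0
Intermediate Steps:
s(j) = 0
Z = -5 (Z = -6 + 1 = -5)
s(12)*(133 + Z) = 0*(133 - 5) = 0*128 = 0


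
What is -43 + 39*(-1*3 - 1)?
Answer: -199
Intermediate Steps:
-43 + 39*(-1*3 - 1) = -43 + 39*(-3 - 1) = -43 + 39*(-4) = -43 - 156 = -199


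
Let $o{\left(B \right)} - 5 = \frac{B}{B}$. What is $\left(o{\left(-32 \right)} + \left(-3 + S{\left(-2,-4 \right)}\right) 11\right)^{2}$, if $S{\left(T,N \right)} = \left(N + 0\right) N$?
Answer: $22201$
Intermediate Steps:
$S{\left(T,N \right)} = N^{2}$ ($S{\left(T,N \right)} = N N = N^{2}$)
$o{\left(B \right)} = 6$ ($o{\left(B \right)} = 5 + \frac{B}{B} = 5 + 1 = 6$)
$\left(o{\left(-32 \right)} + \left(-3 + S{\left(-2,-4 \right)}\right) 11\right)^{2} = \left(6 + \left(-3 + \left(-4\right)^{2}\right) 11\right)^{2} = \left(6 + \left(-3 + 16\right) 11\right)^{2} = \left(6 + 13 \cdot 11\right)^{2} = \left(6 + 143\right)^{2} = 149^{2} = 22201$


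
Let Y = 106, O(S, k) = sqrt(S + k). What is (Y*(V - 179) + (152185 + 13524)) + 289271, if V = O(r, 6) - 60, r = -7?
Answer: 429646 + 106*I ≈ 4.2965e+5 + 106.0*I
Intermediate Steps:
V = -60 + I (V = sqrt(-7 + 6) - 60 = sqrt(-1) - 60 = I - 60 = -60 + I ≈ -60.0 + 1.0*I)
(Y*(V - 179) + (152185 + 13524)) + 289271 = (106*((-60 + I) - 179) + (152185 + 13524)) + 289271 = (106*(-239 + I) + 165709) + 289271 = ((-25334 + 106*I) + 165709) + 289271 = (140375 + 106*I) + 289271 = 429646 + 106*I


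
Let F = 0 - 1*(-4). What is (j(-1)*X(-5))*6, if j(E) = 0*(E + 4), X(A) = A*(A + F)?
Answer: 0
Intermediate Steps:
F = 4 (F = 0 + 4 = 4)
X(A) = A*(4 + A) (X(A) = A*(A + 4) = A*(4 + A))
j(E) = 0 (j(E) = 0*(4 + E) = 0)
(j(-1)*X(-5))*6 = (0*(-5*(4 - 5)))*6 = (0*(-5*(-1)))*6 = (0*5)*6 = 0*6 = 0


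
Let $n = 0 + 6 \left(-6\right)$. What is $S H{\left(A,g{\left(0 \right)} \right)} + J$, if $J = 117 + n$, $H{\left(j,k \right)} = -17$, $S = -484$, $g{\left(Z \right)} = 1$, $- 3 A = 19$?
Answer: $8309$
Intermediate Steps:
$A = - \frac{19}{3}$ ($A = \left(- \frac{1}{3}\right) 19 = - \frac{19}{3} \approx -6.3333$)
$n = -36$ ($n = 0 - 36 = -36$)
$J = 81$ ($J = 117 - 36 = 81$)
$S H{\left(A,g{\left(0 \right)} \right)} + J = \left(-484\right) \left(-17\right) + 81 = 8228 + 81 = 8309$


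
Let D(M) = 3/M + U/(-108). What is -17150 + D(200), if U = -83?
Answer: -92605769/5400 ≈ -17149.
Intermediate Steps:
D(M) = 83/108 + 3/M (D(M) = 3/M - 83/(-108) = 3/M - 83*(-1/108) = 3/M + 83/108 = 83/108 + 3/M)
-17150 + D(200) = -17150 + (83/108 + 3/200) = -17150 + 4231/5400 = -92605769/5400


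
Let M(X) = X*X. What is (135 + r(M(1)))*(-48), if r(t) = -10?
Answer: -6000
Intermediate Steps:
M(X) = X²
(135 + r(M(1)))*(-48) = (135 - 10)*(-48) = 125*(-48) = -6000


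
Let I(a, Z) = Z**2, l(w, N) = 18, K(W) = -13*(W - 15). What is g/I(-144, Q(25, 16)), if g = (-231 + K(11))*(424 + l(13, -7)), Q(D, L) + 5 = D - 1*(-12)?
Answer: -39559/512 ≈ -77.264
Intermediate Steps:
K(W) = 195 - 13*W (K(W) = -13*(-15 + W) = 195 - 13*W)
Q(D, L) = 7 + D (Q(D, L) = -5 + (D - 1*(-12)) = -5 + (D + 12) = -5 + (12 + D) = 7 + D)
g = -79118 (g = (-231 + (195 - 13*11))*(424 + 18) = (-231 + (195 - 143))*442 = (-231 + 52)*442 = -179*442 = -79118)
g/I(-144, Q(25, 16)) = -79118/(7 + 25)**2 = -79118/(32**2) = -79118/1024 = -79118*1/1024 = -39559/512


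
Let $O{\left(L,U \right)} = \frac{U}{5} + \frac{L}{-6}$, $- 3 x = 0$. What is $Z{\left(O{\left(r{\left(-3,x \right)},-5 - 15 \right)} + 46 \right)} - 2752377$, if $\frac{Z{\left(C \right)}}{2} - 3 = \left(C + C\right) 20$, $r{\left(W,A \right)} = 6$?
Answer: $-2749091$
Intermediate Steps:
$x = 0$ ($x = \left(- \frac{1}{3}\right) 0 = 0$)
$O{\left(L,U \right)} = - \frac{L}{6} + \frac{U}{5}$ ($O{\left(L,U \right)} = U \frac{1}{5} + L \left(- \frac{1}{6}\right) = \frac{U}{5} - \frac{L}{6} = - \frac{L}{6} + \frac{U}{5}$)
$Z{\left(C \right)} = 6 + 80 C$ ($Z{\left(C \right)} = 6 + 2 \left(C + C\right) 20 = 6 + 2 \cdot 2 C 20 = 6 + 2 \cdot 40 C = 6 + 80 C$)
$Z{\left(O{\left(r{\left(-3,x \right)},-5 - 15 \right)} + 46 \right)} - 2752377 = \left(6 + 80 \left(\left(\left(- \frac{1}{6}\right) 6 + \frac{-5 - 15}{5}\right) + 46\right)\right) - 2752377 = \left(6 + 80 \left(\left(-1 + \frac{-5 - 15}{5}\right) + 46\right)\right) - 2752377 = \left(6 + 80 \left(\left(-1 + \frac{1}{5} \left(-20\right)\right) + 46\right)\right) - 2752377 = \left(6 + 80 \left(\left(-1 - 4\right) + 46\right)\right) - 2752377 = \left(6 + 80 \left(-5 + 46\right)\right) - 2752377 = \left(6 + 80 \cdot 41\right) - 2752377 = \left(6 + 3280\right) - 2752377 = 3286 - 2752377 = -2749091$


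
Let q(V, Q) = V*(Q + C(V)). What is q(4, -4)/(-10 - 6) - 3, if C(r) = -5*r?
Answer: 3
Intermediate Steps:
q(V, Q) = V*(Q - 5*V)
q(4, -4)/(-10 - 6) - 3 = (4*(-4 - 5*4))/(-10 - 6) - 3 = (4*(-4 - 20))/(-16) - 3 = -(-24)/4 - 3 = -1/16*(-96) - 3 = 6 - 3 = 3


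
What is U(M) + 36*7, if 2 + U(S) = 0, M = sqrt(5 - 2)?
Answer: 250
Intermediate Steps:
M = sqrt(3) ≈ 1.7320
U(S) = -2 (U(S) = -2 + 0 = -2)
U(M) + 36*7 = -2 + 36*7 = -2 + 252 = 250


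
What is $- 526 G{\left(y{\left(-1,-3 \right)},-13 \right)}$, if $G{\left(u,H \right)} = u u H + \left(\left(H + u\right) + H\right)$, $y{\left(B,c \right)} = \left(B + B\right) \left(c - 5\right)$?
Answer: $1755788$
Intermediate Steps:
$y{\left(B,c \right)} = 2 B \left(-5 + c\right)$
$G{\left(u,H \right)} = u + 2 H + H u^{2}$ ($G{\left(u,H \right)} = u^{2} H + \left(u + 2 H\right) = H u^{2} + \left(u + 2 H\right) = u + 2 H + H u^{2}$)
$- 526 G{\left(y{\left(-1,-3 \right)},-13 \right)} = - 526 \left(2 \left(-1\right) \left(-5 - 3\right) + 2 \left(-13\right) - 13 \left(2 \left(-1\right) \left(-5 - 3\right)\right)^{2}\right) = - 526 \left(2 \left(-1\right) \left(-8\right) - 26 - 13 \left(2 \left(-1\right) \left(-8\right)\right)^{2}\right) = - 526 \left(16 - 26 - 13 \cdot 16^{2}\right) = - 526 \left(16 - 26 - 3328\right) = \left(-526\right) \left(-3338\right) = 1755788$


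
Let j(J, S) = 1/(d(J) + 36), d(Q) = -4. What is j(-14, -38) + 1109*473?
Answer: 16785825/32 ≈ 5.2456e+5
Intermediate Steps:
j(J, S) = 1/32 (j(J, S) = 1/(-4 + 36) = 1/32)
j(-14, -38) + 1109*473 = 1/32 + 1109*473 = 1/32 + 524557 = 16785825/32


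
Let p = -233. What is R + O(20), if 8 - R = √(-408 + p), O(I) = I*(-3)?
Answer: -52 - I*√641 ≈ -52.0 - 25.318*I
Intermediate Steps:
O(I) = -3*I
R = 8 - I*√641 (R = 8 - √(-408 - 233) = 8 - √(-641) = 8 - I*√641 ≈ 8.0 - 25.318*I)
R + O(20) = (8 - I*√641) - 3*20 = (8 - I*√641) - 60 = -52 - I*√641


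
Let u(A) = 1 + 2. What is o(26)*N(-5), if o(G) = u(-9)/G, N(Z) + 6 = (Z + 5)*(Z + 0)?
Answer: -9/13 ≈ -0.69231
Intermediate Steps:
u(A) = 3
N(Z) = -6 + Z*(5 + Z) (N(Z) = -6 + (Z + 5)*(Z + 0) = -6 + (5 + Z)*Z = -6 + Z*(5 + Z))
o(G) = 3/G
o(26)*N(-5) = (3/26)*(-6 + (-5)**2 + 5*(-5)) = (3*(1/26))*(-6 + 25 - 25) = (3/26)*(-6) = -9/13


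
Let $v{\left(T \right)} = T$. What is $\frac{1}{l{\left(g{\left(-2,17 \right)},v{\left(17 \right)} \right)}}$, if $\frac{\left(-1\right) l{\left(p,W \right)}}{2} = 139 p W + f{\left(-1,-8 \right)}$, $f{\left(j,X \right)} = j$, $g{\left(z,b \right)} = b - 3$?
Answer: $- \frac{1}{66162} \approx -1.5114 \cdot 10^{-5}$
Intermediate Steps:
$g{\left(z,b \right)} = -3 + b$
$l{\left(p,W \right)} = 2 - 278 W p$ ($l{\left(p,W \right)} = - 2 \left(139 p W - 1\right) = - 2 \left(139 W p - 1\right) = - 2 \left(-1 + 139 W p\right) = 2 - 278 W p$)
$\frac{1}{l{\left(g{\left(-2,17 \right)},v{\left(17 \right)} \right)}} = \frac{1}{2 - 4726 \left(-3 + 17\right)} = \frac{1}{2 - 4726 \cdot 14} = \frac{1}{2 - 66164} = \frac{1}{-66162} = - \frac{1}{66162}$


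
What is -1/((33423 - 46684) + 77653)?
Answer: -1/64392 ≈ -1.5530e-5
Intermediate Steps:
-1/((33423 - 46684) + 77653) = -1/(-13261 + 77653) = -1/64392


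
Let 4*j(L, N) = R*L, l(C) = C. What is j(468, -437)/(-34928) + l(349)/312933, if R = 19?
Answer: -683460187/10930123824 ≈ -0.062530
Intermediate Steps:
j(L, N) = 19*L/4 (j(L, N) = (19*L)/4 = 19*L/4)
j(468, -437)/(-34928) + l(349)/312933 = ((19/4)*468)/(-34928) + 349/312933 = 2223*(-1/34928) + 349*(1/312933) = -2223/34928 + 349/312933 = -683460187/10930123824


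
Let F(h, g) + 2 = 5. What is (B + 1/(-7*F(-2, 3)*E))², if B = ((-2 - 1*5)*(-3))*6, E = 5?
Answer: 175006441/11025 ≈ 15874.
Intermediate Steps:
F(h, g) = 3 (F(h, g) = -2 + 5 = 3)
B = 126 (B = ((-2 - 5)*(-3))*6 = -7*(-3)*6 = 21*6 = 126)
(B + 1/(-7*F(-2, 3)*E))² = (126 + 1/(-21*5))² = (126 + 1/(-7*15))² = (126 + 1/(-105))² = (126 - 1/105)² = (13229/105)² = 175006441/11025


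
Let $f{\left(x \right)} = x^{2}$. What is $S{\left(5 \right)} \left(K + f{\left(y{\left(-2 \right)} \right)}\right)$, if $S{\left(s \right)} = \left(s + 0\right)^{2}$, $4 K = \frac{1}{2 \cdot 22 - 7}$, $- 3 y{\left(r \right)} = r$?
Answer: $\frac{15025}{1332} \approx 11.28$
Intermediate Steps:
$y{\left(r \right)} = - \frac{r}{3}$
$K = \frac{1}{148}$ ($K = \frac{1}{4 \left(2 \cdot 22 - 7\right)} = \frac{1}{4 \left(44 - 7\right)} = \frac{1}{4 \cdot 37} = \frac{1}{4} \cdot \frac{1}{37} = \frac{1}{148} \approx 0.0067568$)
$S{\left(s \right)} = s^{2}$
$S{\left(5 \right)} \left(K + f{\left(y{\left(-2 \right)} \right)}\right) = 5^{2} \left(\frac{1}{148} + \left(\left(- \frac{1}{3}\right) \left(-2\right)\right)^{2}\right) = 25 \left(\frac{1}{148} + \left(\frac{2}{3}\right)^{2}\right) = 25 \left(\frac{1}{148} + \frac{4}{9}\right) = 25 \cdot \frac{601}{1332} = \frac{15025}{1332}$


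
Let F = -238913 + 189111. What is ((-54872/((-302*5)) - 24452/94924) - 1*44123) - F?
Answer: 102396571896/17916905 ≈ 5715.1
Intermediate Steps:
F = -49802
((-54872/((-302*5)) - 24452/94924) - 1*44123) - F = ((-54872/((-302*5)) - 24452/94924) - 1*44123) - 1*(-49802) = ((-54872/(-1510) - 24452*1/94924) - 44123) + 49802 = ((-54872*(-1/1510) - 6113/23731) - 44123) + 49802 = ((27436/755 - 6113/23731) - 44123) + 49802 = (646468401/17916905 - 44123) + 49802 = -789901130914/17916905 + 49802 = 102396571896/17916905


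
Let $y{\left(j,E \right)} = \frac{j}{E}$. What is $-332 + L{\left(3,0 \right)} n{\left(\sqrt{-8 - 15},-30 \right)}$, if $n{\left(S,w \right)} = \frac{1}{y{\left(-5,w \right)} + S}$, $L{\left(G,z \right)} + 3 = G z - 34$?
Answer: $\frac{2 \left(- 996 \sqrt{23} + 277 i\right)}{- i + 6 \sqrt{23}} \approx -332.27 + 7.7057 i$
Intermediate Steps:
$L{\left(G,z \right)} = -37 + G z$ ($L{\left(G,z \right)} = -3 + \left(G z - 34\right) = -3 + \left(-34 + G z\right) = -37 + G z$)
$n{\left(S,w \right)} = \frac{1}{S - \frac{5}{w}}$ ($n{\left(S,w \right)} = \frac{1}{- \frac{5}{w} + S} = \frac{1}{S - \frac{5}{w}}$)
$-332 + L{\left(3,0 \right)} n{\left(\sqrt{-8 - 15},-30 \right)} = -332 + \left(-37 + 3 \cdot 0\right) \left(- \frac{30}{-5 + \sqrt{-8 - 15} \left(-30\right)}\right) = -332 + \left(-37 + 0\right) \left(- \frac{30}{-5 + \sqrt{-23} \left(-30\right)}\right) = -332 - 37 \left(- \frac{30}{-5 + i \sqrt{23} \left(-30\right)}\right) = -332 - 37 \left(- \frac{30}{-5 - 30 i \sqrt{23}}\right) = -332 + \frac{1110}{-5 - 30 i \sqrt{23}}$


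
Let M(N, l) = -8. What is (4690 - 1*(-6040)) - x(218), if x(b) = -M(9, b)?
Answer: 10722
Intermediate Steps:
x(b) = 8 (x(b) = -1*(-8) = 8)
(4690 - 1*(-6040)) - x(218) = (4690 - 1*(-6040)) - 1*8 = (4690 + 6040) - 8 = 10730 - 8 = 10722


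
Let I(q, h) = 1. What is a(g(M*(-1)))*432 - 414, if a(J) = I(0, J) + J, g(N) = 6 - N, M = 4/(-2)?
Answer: 1746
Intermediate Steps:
M = -2 (M = 4*(-1/2) = -2)
a(J) = 1 + J
a(g(M*(-1)))*432 - 414 = (1 + (6 - (-2)*(-1)))*432 - 414 = (1 + (6 - 1*2))*432 - 414 = (1 + (6 - 2))*432 - 414 = (1 + 4)*432 - 414 = 5*432 - 414 = 2160 - 414 = 1746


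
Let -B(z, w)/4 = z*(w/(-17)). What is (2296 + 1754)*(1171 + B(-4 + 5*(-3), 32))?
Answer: 70773750/17 ≈ 4.1632e+6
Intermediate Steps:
B(z, w) = 4*w*z/17 (B(z, w) = -4*z*w/(-17) = -4*z*w*(-1/17) = -4*z*(-w/17) = -(-4)*w*z/17 = 4*w*z/17)
(2296 + 1754)*(1171 + B(-4 + 5*(-3), 32)) = (2296 + 1754)*(1171 + (4/17)*32*(-4 + 5*(-3))) = 4050*(1171 + (4/17)*32*(-4 - 15)) = 4050*(1171 + (4/17)*32*(-19)) = 4050*(1171 - 2432/17) = 4050*(17475/17) = 70773750/17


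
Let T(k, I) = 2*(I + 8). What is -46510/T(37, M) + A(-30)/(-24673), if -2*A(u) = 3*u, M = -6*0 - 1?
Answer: -573770930/172711 ≈ -3322.1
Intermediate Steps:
M = -1 (M = 0 - 1 = -1)
T(k, I) = 16 + 2*I (T(k, I) = 2*(8 + I) = 16 + 2*I)
A(u) = -3*u/2
-46510/T(37, M) + A(-30)/(-24673) = -46510/(16 + 2*(-1)) - 3/2*(-30)/(-24673) = -46510/(16 - 2) + 45*(-1/24673) = -46510/14 - 45/24673 = -46510*1/14 - 45/24673 = -23255/7 - 45/24673 = -573770930/172711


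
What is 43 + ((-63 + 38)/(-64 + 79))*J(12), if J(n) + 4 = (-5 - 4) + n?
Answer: 134/3 ≈ 44.667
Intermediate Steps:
J(n) = -13 + n (J(n) = -4 + ((-5 - 4) + n) = -4 + (-9 + n) = -13 + n)
43 + ((-63 + 38)/(-64 + 79))*J(12) = 43 + ((-63 + 38)/(-64 + 79))*(-13 + 12) = 43 - 25/15*(-1) = 43 - 25*1/15*(-1) = 43 - 5/3*(-1) = 43 + 5/3 = 134/3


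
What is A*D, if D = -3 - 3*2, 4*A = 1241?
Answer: -11169/4 ≈ -2792.3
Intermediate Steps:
A = 1241/4 (A = (¼)*1241 = 1241/4 ≈ 310.25)
D = -9 (D = -3 - 6 = -9)
A*D = (1241/4)*(-9) = -11169/4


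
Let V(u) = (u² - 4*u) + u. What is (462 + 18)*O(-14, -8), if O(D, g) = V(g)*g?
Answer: -337920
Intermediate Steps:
V(u) = u² - 3*u
O(D, g) = g²*(-3 + g) (O(D, g) = (g*(-3 + g))*g = g²*(-3 + g))
(462 + 18)*O(-14, -8) = (462 + 18)*((-8)²*(-3 - 8)) = 480*(64*(-11)) = 480*(-704) = -337920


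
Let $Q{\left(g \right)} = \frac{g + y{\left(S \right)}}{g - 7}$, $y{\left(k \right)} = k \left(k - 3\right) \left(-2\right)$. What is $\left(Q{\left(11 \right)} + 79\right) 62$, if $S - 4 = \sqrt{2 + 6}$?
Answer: $\frac{9393}{2} - 310 \sqrt{2} \approx 4258.1$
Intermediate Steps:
$S = 4 + 2 \sqrt{2}$ ($S = 4 + \sqrt{2 + 6} = 4 + \sqrt{8} = 4 + 2 \sqrt{2} \approx 6.8284$)
$y{\left(k \right)} = - 2 k \left(-3 + k\right)$ ($y{\left(k \right)} = k \left(k - 3\right) \left(-2\right) = k \left(-3 + k\right) \left(-2\right) = - 2 k \left(-3 + k\right)$)
$Q{\left(g \right)} = \frac{g + 2 \left(-1 - 2 \sqrt{2}\right) \left(4 + 2 \sqrt{2}\right)}{-7 + g}$ ($Q{\left(g \right)} = \frac{g + 2 \left(4 + 2 \sqrt{2}\right) \left(3 - \left(4 + 2 \sqrt{2}\right)\right)}{g - 7} = \frac{g + 2 \left(4 + 2 \sqrt{2}\right) \left(3 - \left(4 + 2 \sqrt{2}\right)\right)}{-7 + g} = \frac{g + 2 \left(4 + 2 \sqrt{2}\right) \left(-1 - 2 \sqrt{2}\right)}{-7 + g} = \frac{g + 2 \left(-1 - 2 \sqrt{2}\right) \left(4 + 2 \sqrt{2}\right)}{-7 + g}$)
$\left(Q{\left(11 \right)} + 79\right) 62 = \left(\frac{-24 + 11 - 20 \sqrt{2}}{-7 + 11} + 79\right) 62 = \left(\frac{-13 - 20 \sqrt{2}}{4} + 79\right) 62 = \left(\left(- \frac{13}{4} - 5 \sqrt{2}\right) + 79\right) 62 = \left(\frac{303}{4} - 5 \sqrt{2}\right) 62 = \frac{9393}{2} - 310 \sqrt{2}$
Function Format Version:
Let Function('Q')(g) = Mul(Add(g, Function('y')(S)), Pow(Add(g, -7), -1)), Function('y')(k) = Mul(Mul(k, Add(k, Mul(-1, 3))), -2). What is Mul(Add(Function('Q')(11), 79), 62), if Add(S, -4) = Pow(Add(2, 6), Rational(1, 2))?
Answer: Add(Rational(9393, 2), Mul(-310, Pow(2, Rational(1, 2)))) ≈ 4258.1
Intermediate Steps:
S = Add(4, Mul(2, Pow(2, Rational(1, 2)))) (S = Add(4, Pow(Add(2, 6), Rational(1, 2))) = Add(4, Pow(8, Rational(1, 2))) = Add(4, Mul(2, Pow(2, Rational(1, 2)))) ≈ 6.8284)
Function('y')(k) = Mul(-2, k, Add(-3, k)) (Function('y')(k) = Mul(Mul(k, Add(k, -3)), -2) = Mul(Mul(k, Add(-3, k)), -2) = Mul(-2, k, Add(-3, k)))
Function('Q')(g) = Mul(Pow(Add(-7, g), -1), Add(g, Mul(2, Add(-1, Mul(-2, Pow(2, Rational(1, 2)))), Add(4, Mul(2, Pow(2, Rational(1, 2))))))) (Function('Q')(g) = Mul(Add(g, Mul(2, Add(4, Mul(2, Pow(2, Rational(1, 2)))), Add(3, Mul(-1, Add(4, Mul(2, Pow(2, Rational(1, 2)))))))), Pow(Add(g, -7), -1)) = Mul(Add(g, Mul(2, Add(4, Mul(2, Pow(2, Rational(1, 2)))), Add(3, Add(-4, Mul(-2, Pow(2, Rational(1, 2))))))), Pow(Add(-7, g), -1)) = Mul(Add(g, Mul(2, Add(4, Mul(2, Pow(2, Rational(1, 2)))), Add(-1, Mul(-2, Pow(2, Rational(1, 2)))))), Pow(Add(-7, g), -1)) = Mul(Add(g, Mul(2, Add(-1, Mul(-2, Pow(2, Rational(1, 2)))), Add(4, Mul(2, Pow(2, Rational(1, 2)))))), Pow(Add(-7, g), -1)) = Mul(Pow(Add(-7, g), -1), Add(g, Mul(2, Add(-1, Mul(-2, Pow(2, Rational(1, 2)))), Add(4, Mul(2, Pow(2, Rational(1, 2))))))))
Mul(Add(Function('Q')(11), 79), 62) = Mul(Add(Mul(Pow(Add(-7, 11), -1), Add(-24, 11, Mul(-20, Pow(2, Rational(1, 2))))), 79), 62) = Mul(Add(Mul(Pow(4, -1), Add(-13, Mul(-20, Pow(2, Rational(1, 2))))), 79), 62) = Mul(Add(Mul(Rational(1, 4), Add(-13, Mul(-20, Pow(2, Rational(1, 2))))), 79), 62) = Mul(Add(Add(Rational(-13, 4), Mul(-5, Pow(2, Rational(1, 2)))), 79), 62) = Mul(Add(Rational(303, 4), Mul(-5, Pow(2, Rational(1, 2)))), 62) = Add(Rational(9393, 2), Mul(-310, Pow(2, Rational(1, 2))))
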